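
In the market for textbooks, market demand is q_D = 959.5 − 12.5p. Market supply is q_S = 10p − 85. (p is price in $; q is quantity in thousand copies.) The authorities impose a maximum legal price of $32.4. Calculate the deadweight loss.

$1769.60 thousand

In inverse form: demand p = 76.76 − 0.08q, supply p = 8.5 + 0.1q.
Competitive equilibrium: 76.76 − 0.08q = 8.5 + 0.1q → q* = 379.2222, p* = 46.4222.
At the ceiling p = 32.4, quantity supplied = (32.4 − 8.5)/0.1 = 239.
Willingness to pay at q' = 239: 76.76 − 0.08·239 = 57.64.
Δq = 379.2222 − 239 = 140.2222; wedge = 57.64 − 32.4 = 25.24.
Welfare loss = ½ × 140.2222 × 25.24 = $1769.60 thousand.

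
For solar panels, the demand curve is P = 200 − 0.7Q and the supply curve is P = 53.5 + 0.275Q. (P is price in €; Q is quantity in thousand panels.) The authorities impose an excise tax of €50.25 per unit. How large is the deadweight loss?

€1294.90 thousand

Competitive equilibrium: 200 − 0.7Q = 53.5 + 0.275Q → Q* = 150.2564, P* = 94.8205.
With the tax, the buyer price exceeds the seller price by 50.25: (200 − 0.7Q) − (53.5 + 0.275Q) = 50.25 → Q' = 98.7179.
ΔQ = 150.2564 − 98.7179 = 51.5385; the wedge equals the tax, 50.25.
DWL = ½ × 51.5385 × 50.25 = €1294.90 thousand.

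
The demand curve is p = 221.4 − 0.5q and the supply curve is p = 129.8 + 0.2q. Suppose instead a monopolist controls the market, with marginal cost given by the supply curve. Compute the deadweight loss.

1040.50

Competitive equilibrium: 221.4 − 0.5q = 129.8 + 0.2q → q* = 130.8571, p* = 155.9714.
Marginal revenue: MR = 221.4 − q. Set MR = MC: 221.4 − q = 129.8 + 0.2q → q_m = 76.3333.
Price p_m = 221.4 − 0.5·76.3333 = 183.2334; MC(q_m) = 129.8 + 0.2·76.3333 = 145.0667.
Competitive q* = 130.8571, so Δq = 54.5238; wedge = 183.2334 − 145.0667 = 38.1667.
The triangle = ½ × 54.5238 × 38.1667 = 1040.50.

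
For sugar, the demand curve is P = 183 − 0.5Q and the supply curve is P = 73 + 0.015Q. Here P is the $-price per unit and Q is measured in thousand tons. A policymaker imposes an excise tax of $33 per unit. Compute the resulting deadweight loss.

Competitive equilibrium: 183 − 0.5Q = 73 + 0.015Q → Q* = 213.5922, P* = 76.2039.
With the tax, the buyer price exceeds the seller price by 33: (183 − 0.5Q) − (73 + 0.015Q) = 33 → Q' = 149.5146.
ΔQ = 213.5922 − 149.5146 = 64.0776; the wedge equals the tax, 33.
The triangle = ½ × 64.0776 × 33 = $1057.28 thousand.

$1057.28 thousand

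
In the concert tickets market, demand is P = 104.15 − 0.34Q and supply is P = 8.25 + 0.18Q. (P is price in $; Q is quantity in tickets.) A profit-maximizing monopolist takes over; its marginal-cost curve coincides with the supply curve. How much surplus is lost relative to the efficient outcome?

$1382.18

Competitive equilibrium: 104.15 − 0.34Q = 8.25 + 0.18Q → Q* = 184.4231, P* = 41.4462.
Marginal revenue: MR = 104.15 − 0.68Q. Set MR = MC: 104.15 − 0.68Q = 8.25 + 0.18Q → Q_m = 111.5116.
Price P_m = 104.15 − 0.34·111.5116 = 66.2361; MC(Q_m) = 8.25 + 0.18·111.5116 = 28.3221.
Competitive Q* = 184.4231, so ΔQ = 72.9115; wedge = 66.2361 − 28.3221 = 37.914.
The triangle = ½ × 72.9115 × 37.914 = $1382.18.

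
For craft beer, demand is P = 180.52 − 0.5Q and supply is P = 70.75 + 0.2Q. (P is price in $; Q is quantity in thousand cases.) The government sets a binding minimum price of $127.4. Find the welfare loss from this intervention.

Competitive equilibrium: 180.52 − 0.5Q = 70.75 + 0.2Q → Q* = 156.8143, P* = 102.1129.
At the floor P = 127.4, quantity demanded = (180.52 − 127.4)/0.5 = 106.24.
Sellers' marginal cost at Q' = 106.24: 70.75 + 0.2·106.24 = 91.998.
ΔQ = 156.8143 − 106.24 = 50.5743; wedge = 127.4 − 91.998 = 35.402.
Deadweight loss = ½ × 50.5743 × 35.402 = $895.22 thousand.

$895.22 thousand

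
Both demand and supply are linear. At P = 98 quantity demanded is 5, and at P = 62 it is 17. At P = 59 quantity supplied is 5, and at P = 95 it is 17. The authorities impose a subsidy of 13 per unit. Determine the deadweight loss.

Demand slope = (62 − 98)/(17 − 5) = −3, so P = 113 − 3Q.
Supply slope = (95 − 59)/(17 − 5) = 3, so P = 44 + 3Q.
Competitive equilibrium: 113 − 3Q = 44 + 3Q → Q* = 11.5, P* = 78.5.
The subsidy lowers effective supply by 13: P = 31 + 3Q.
New quantity: 113 − 3Q = 31 + 3Q → Q' = 13.6667.
Overproduction ΔQ = 13.6667 − 11.5 = 2.1667; wedge = subsidy = 13.
DWL = ½ × 2.1667 × 13 = 14.08.

14.08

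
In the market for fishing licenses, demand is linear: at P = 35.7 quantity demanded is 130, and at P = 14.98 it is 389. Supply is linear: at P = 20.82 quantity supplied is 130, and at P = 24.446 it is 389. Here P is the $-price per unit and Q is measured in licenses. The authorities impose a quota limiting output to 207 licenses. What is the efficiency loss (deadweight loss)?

$310.64

Demand slope = (14.98 − 35.7)/(389 − 130) = −0.08, so P = 46.1 − 0.08Q.
Supply slope = (24.446 − 20.82)/(389 − 130) = 0.014, so P = 19 + 0.014Q.
Competitive equilibrium: 46.1 − 0.08Q = 19 + 0.014Q → Q* = 288.2979, P* = 23.0362.
At Q = 207: demand price = 46.1 − 0.08·207 = 29.54; supply price = 19 + 0.014·207 = 21.898.
ΔQ = 288.2979 − 207 = 81.2979; wedge = 29.54 − 21.898 = 7.642.
The triangle = ½ × 81.2979 × 7.642 = $310.64.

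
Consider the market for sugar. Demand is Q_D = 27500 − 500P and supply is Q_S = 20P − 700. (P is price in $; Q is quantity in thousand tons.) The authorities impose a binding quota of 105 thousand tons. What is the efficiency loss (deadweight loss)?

In inverse form: demand P = 55 − 0.002Q, supply P = 35 + 0.05Q.
Competitive equilibrium: 55 − 0.002Q = 35 + 0.05Q → Q* = 384.6154, P* = 54.2308.
At Q = 105: demand price = 55 − 0.002·105 = 54.79; supply price = 35 + 0.05·105 = 40.25.
ΔQ = 384.6154 − 105 = 279.6154; wedge = 54.79 − 40.25 = 14.54.
The triangle = ½ × 279.6154 × 14.54 = $2032.80 thousand.

$2032.80 thousand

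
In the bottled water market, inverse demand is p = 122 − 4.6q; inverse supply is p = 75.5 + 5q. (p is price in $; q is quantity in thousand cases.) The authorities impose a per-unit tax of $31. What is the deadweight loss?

Competitive equilibrium: 122 − 4.6q = 75.5 + 5q → q* = 4.8438, p* = 99.7188.
With the tax, the buyer price exceeds the seller price by 31: (122 − 4.6q) − (75.5 + 5q) = 31 → q' = 1.6146.
Δq = 4.8438 − 1.6146 = 3.2292; the wedge equals the tax, 31.
Deadweight loss = ½ × 3.2292 × 31 = $50.05 thousand.

$50.05 thousand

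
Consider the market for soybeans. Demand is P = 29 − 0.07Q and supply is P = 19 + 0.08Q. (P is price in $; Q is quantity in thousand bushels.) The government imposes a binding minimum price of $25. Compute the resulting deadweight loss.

$6.80 thousand

Competitive equilibrium: 29 − 0.07Q = 19 + 0.08Q → Q* = 66.6667, P* = 24.3333.
At the floor P = 25, quantity demanded = (29 − 25)/0.07 = 57.1429.
Sellers' marginal cost at Q' = 57.1429: 19 + 0.08·57.1429 = 23.5714.
ΔQ = 66.6667 − 57.1429 = 9.5238; wedge = 25 − 23.5714 = 1.4286.
Welfare loss = ½ × 9.5238 × 1.4286 = $6.80 thousand.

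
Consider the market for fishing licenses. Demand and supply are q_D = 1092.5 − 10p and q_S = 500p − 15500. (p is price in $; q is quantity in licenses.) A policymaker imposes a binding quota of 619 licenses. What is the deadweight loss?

In inverse form: demand p = 109.25 − 0.1q, supply p = 31 + 0.002q.
Competitive equilibrium: 109.25 − 0.1q = 31 + 0.002q → q* = 767.1569, p* = 32.5343.
At q = 619: demand price = 109.25 − 0.1·619 = 47.35; supply price = 31 + 0.002·619 = 32.238.
Δq = 767.1569 − 619 = 148.1569; wedge = 47.35 − 32.238 = 15.112.
The triangle = ½ × 148.1569 × 15.112 = $1119.47.

$1119.47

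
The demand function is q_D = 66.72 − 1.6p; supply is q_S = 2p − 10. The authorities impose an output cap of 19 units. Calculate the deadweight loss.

104.38

In inverse form: demand p = 41.7 − 0.625q, supply p = 5 + 0.5q.
Competitive equilibrium: 41.7 − 0.625q = 5 + 0.5q → q* = 32.6222, p* = 21.3111.
At q = 19: demand price = 41.7 − 0.625·19 = 29.825; supply price = 5 + 0.5·19 = 14.5.
Δq = 32.6222 − 19 = 13.6222; wedge = 29.825 − 14.5 = 15.325.
DWL = ½ × 13.6222 × 15.325 = 104.38.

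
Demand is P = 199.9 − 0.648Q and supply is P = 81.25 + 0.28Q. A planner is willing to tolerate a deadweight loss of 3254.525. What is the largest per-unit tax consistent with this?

Competitive equilibrium: 199.9 − 0.648Q = 81.25 + 0.28Q → Q* = 127.8556, P* = 117.0496.
A tax t gives ΔQ = t/0.928 and wedge t, so DWL = t²/1.856.
t²/1.856 = 3254.525 → t² = 6040.3984 → t = 77.72.

77.72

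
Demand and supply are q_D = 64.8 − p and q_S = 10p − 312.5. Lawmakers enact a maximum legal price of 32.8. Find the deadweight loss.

In inverse form: demand p = 64.8 − q, supply p = 31.25 + 0.1q.
Competitive equilibrium: 64.8 − q = 31.25 + 0.1q → q* = 30.5, p* = 34.3.
At the ceiling p = 32.8, quantity supplied = (32.8 − 31.25)/0.1 = 15.5.
Willingness to pay at q' = 15.5: 64.8 − 1·15.5 = 49.3.
Δq = 30.5 − 15.5 = 15; wedge = 49.3 − 32.8 = 16.5.
The triangle = ½ × 15 × 16.5 = 123.75.

123.75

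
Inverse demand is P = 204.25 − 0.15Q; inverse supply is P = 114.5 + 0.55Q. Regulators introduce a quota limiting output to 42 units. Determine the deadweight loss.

Competitive equilibrium: 204.25 − 0.15Q = 114.5 + 0.55Q → Q* = 128.2143, P* = 185.0179.
At Q = 42: demand price = 204.25 − 0.15·42 = 197.95; supply price = 114.5 + 0.55·42 = 137.6.
ΔQ = 128.2143 − 42 = 86.2143; wedge = 197.95 − 137.6 = 60.35.
DWL = ½ × 86.2143 × 60.35 = 2601.52.

2601.52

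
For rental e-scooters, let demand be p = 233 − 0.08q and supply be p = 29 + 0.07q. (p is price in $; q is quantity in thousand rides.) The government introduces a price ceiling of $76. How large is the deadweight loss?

$35559.80 thousand

Competitive equilibrium: 233 − 0.08q = 29 + 0.07q → q* = 1360, p* = 124.2.
At the ceiling p = 76, quantity supplied = (76 − 29)/0.07 = 671.428571.
Willingness to pay at q' = 671.428571: 233 − 0.08·671.428571 = 179.285714.
Δq = 1360 − 671.428571 = 688.571429; wedge = 179.285714 − 76 = 103.285714.
Welfare loss = ½ × 688.571429 × 103.285714 = $35559.80 thousand.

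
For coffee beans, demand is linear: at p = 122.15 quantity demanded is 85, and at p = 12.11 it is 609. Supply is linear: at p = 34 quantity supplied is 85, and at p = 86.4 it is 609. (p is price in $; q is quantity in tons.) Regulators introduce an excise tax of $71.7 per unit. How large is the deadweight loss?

Demand slope = (12.11 − 122.15)/(609 − 85) = −0.21, so p = 140 − 0.21q.
Supply slope = (86.4 − 34)/(609 − 85) = 0.1, so p = 25.5 + 0.1q.
Competitive equilibrium: 140 − 0.21q = 25.5 + 0.1q → q* = 369.3548, p* = 62.4355.
With the tax, the buyer price exceeds the seller price by 71.7: (140 − 0.21q) − (25.5 + 0.1q) = 71.7 → q' = 138.0645.
Δq = 369.3548 − 138.0645 = 231.2903; the wedge equals the tax, 71.7.
Deadweight loss = ½ × 231.2903 × 71.7 = $8291.76.

$8291.76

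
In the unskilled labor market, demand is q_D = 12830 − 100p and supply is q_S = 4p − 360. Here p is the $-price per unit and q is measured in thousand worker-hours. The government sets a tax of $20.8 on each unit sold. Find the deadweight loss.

In inverse form: demand p = 128.3 − 0.01q, supply p = 90 + 0.25q.
Competitive equilibrium: 128.3 − 0.01q = 90 + 0.25q → q* = 147.3077, p* = 126.8269.
With the tax, the buyer price exceeds the seller price by 20.8: (128.3 − 0.01q) − (90 + 0.25q) = 20.8 → q' = 67.3077.
Δq = 147.3077 − 67.3077 = 80; the wedge equals the tax, 20.8.
Deadweight loss = ½ × 80 × 20.8 = $832 thousand.

$832 thousand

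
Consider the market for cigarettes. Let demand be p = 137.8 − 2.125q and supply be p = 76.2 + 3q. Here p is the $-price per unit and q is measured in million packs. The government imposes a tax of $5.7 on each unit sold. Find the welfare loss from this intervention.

$3.17 million

Competitive equilibrium: 137.8 − 2.125q = 76.2 + 3q → q* = 12.0195, p* = 112.2585.
With the tax, the buyer price exceeds the seller price by 5.7: (137.8 − 2.125q) − (76.2 + 3q) = 5.7 → q' = 10.9073.
Δq = 12.0195 − 10.9073 = 1.1122; the wedge equals the tax, 5.7.
The triangle = ½ × 1.1122 × 5.7 = $3.17 million.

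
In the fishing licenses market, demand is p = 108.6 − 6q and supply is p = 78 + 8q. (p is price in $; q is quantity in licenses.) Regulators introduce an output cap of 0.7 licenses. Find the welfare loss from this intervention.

$15.45

Competitive equilibrium: 108.6 − 6q = 78 + 8q → q* = 2.1857, p* = 95.4857.
At q = 0.7: demand price = 108.6 − 6·0.7 = 104.4; supply price = 78 + 8·0.7 = 83.6.
Δq = 2.1857 − 0.7 = 1.4857; wedge = 104.4 − 83.6 = 20.8.
Welfare loss = ½ × 1.4857 × 20.8 = $15.45.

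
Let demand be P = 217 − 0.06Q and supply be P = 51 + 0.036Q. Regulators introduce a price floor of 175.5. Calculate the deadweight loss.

51667.50

Competitive equilibrium: 217 − 0.06Q = 51 + 0.036Q → Q* = 1729.1667, P* = 113.25.
At the floor P = 175.5, quantity demanded = (217 − 175.5)/0.06 = 691.6667.
Sellers' marginal cost at Q' = 691.6667: 51 + 0.036·691.6667 = 75.9.
ΔQ = 1729.1667 − 691.6667 = 1037.5; wedge = 175.5 − 75.9 = 99.6.
The triangle = ½ × 1037.5 × 99.6 = 51667.50.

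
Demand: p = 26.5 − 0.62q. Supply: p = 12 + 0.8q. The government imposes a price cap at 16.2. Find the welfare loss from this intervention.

17.48

Competitive equilibrium: 26.5 − 0.62q = 12 + 0.8q → q* = 10.2113, p* = 20.169.
At the ceiling p = 16.2, quantity supplied = (16.2 − 12)/0.8 = 5.25.
Willingness to pay at q' = 5.25: 26.5 − 0.62·5.25 = 23.245.
Δq = 10.2113 − 5.25 = 4.9613; wedge = 23.245 − 16.2 = 7.045.
Deadweight loss = ½ × 4.9613 × 7.045 = 17.48.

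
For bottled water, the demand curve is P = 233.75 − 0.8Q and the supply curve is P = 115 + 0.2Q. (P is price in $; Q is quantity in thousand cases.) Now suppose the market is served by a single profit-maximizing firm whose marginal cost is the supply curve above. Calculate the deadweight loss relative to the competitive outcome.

$1392.75 thousand

Competitive equilibrium: 233.75 − 0.8Q = 115 + 0.2Q → Q* = 118.75, P* = 138.75.
Marginal revenue: MR = 233.75 − 1.6Q. Set MR = MC: 233.75 − 1.6Q = 115 + 0.2Q → Q_m = 65.9722.
Price P_m = 233.75 − 0.8·65.9722 = 180.9722; MC(Q_m) = 115 + 0.2·65.9722 = 128.1944.
Competitive Q* = 118.75, so ΔQ = 52.7778; wedge = 180.9722 − 128.1944 = 52.7778.
Deadweight loss = ½ × 52.7778 × 52.7778 = $1392.75 thousand.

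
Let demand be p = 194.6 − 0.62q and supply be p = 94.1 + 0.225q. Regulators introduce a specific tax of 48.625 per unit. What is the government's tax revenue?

2985.11

Competitive equilibrium: 194.6 − 0.62q = 94.1 + 0.225q → q* = 118.9349, p* = 120.8604.
With the tax, the buyer price exceeds the seller price by 48.625: (194.6 − 0.62q) − (94.1 + 0.225q) = 48.625 → q' = 61.3905.
Tax revenue = 48.625 × 61.3905 = 2985.11.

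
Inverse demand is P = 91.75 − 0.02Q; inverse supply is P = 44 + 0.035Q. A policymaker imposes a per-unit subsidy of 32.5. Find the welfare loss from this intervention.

9602.27

Competitive equilibrium: 91.75 − 0.02Q = 44 + 0.035Q → Q* = 868.1818, P* = 74.3864.
The subsidy lowers effective supply by 32.5: P = 11.5 + 0.035Q.
New quantity: 91.75 − 0.02Q = 11.5 + 0.035Q → Q' = 1459.0909.
Overproduction ΔQ = 1459.0909 − 868.1818 = 590.9091; wedge = subsidy = 32.5.
Welfare loss = ½ × 590.9091 × 32.5 = 9602.27.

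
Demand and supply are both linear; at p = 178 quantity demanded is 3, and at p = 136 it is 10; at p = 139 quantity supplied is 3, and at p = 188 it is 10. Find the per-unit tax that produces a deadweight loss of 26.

26

Demand slope = (136 − 178)/(10 − 3) = −6, so p = 196 − 6q.
Supply slope = (188 − 139)/(10 − 3) = 7, so p = 118 + 7q.
Competitive equilibrium: 196 − 6q = 118 + 7q → q* = 6, p* = 160.
A tax t gives Δq = t/13 and wedge t, so DWL = t²/26.
t²/26 = 26 → t² = 676 → t = 26.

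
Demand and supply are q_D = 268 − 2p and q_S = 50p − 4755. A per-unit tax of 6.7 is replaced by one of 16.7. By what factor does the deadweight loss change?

In inverse form: demand p = 134 − 0.5q, supply p = 95.1 + 0.02q.
Competitive equilibrium: 134 − 0.5q = 95.1 + 0.02q → q* = 74.8077, p* = 96.5962.
For a per-unit tax t: Δq = t/0.52, so DWL = ½·t·(t/0.52) = t²/1.04.
At t = 6.7: DWL = 43.163. At t = 16.7: DWL = 268.163.
Ratio = (16.7/6.7)² = 6.213.

6.213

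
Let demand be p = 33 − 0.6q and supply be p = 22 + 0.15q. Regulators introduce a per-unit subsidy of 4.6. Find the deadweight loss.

14.11

Competitive equilibrium: 33 − 0.6q = 22 + 0.15q → q* = 14.6667, p* = 24.2.
The subsidy lowers effective supply by 4.6: p = 17.4 + 0.15q.
New quantity: 33 − 0.6q = 17.4 + 0.15q → q' = 20.8.
Overproduction Δq = 20.8 − 14.6667 = 6.1333; wedge = subsidy = 4.6.
Welfare loss = ½ × 6.1333 × 4.6 = 14.11.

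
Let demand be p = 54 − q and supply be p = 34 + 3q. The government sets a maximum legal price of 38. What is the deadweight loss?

26.89

Competitive equilibrium: 54 − q = 34 + 3q → q* = 5, p* = 49.
At the ceiling p = 38, quantity supplied = (38 − 34)/3 = 1.3333.
Willingness to pay at q' = 1.3333: 54 − 1·1.3333 = 52.6667.
Δq = 5 − 1.3333 = 3.6667; wedge = 52.6667 − 38 = 14.6667.
DWL = ½ × 3.6667 × 14.6667 = 26.89.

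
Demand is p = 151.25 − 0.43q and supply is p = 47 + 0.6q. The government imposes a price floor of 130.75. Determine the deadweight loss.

1476.22

Competitive equilibrium: 151.25 − 0.43q = 47 + 0.6q → q* = 101.2136, p* = 107.7282.
At the floor p = 130.75, quantity demanded = (151.25 − 130.75)/0.43 = 47.6744.
Sellers' marginal cost at q' = 47.6744: 47 + 0.6·47.6744 = 75.6046.
Δq = 101.2136 − 47.6744 = 53.5392; wedge = 130.75 − 75.6046 = 55.1454.
Deadweight loss = ½ × 53.5392 × 55.1454 = 1476.22.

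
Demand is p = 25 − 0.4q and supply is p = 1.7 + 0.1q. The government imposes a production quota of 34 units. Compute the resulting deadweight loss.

39.69

Competitive equilibrium: 25 − 0.4q = 1.7 + 0.1q → q* = 46.6, p* = 6.36.
At q = 34: demand price = 25 − 0.4·34 = 11.4; supply price = 1.7 + 0.1·34 = 5.1.
Δq = 46.6 − 34 = 12.6; wedge = 11.4 − 5.1 = 6.3.
The triangle = ½ × 12.6 × 6.3 = 39.69.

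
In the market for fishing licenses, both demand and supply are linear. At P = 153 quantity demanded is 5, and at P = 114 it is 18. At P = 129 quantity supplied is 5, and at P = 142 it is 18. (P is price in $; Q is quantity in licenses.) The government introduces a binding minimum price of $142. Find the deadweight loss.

Demand slope = (114 − 153)/(18 − 5) = −3, so P = 168 − 3Q.
Supply slope = (142 − 129)/(18 − 5) = 1, so P = 124 + Q.
Competitive equilibrium: 168 − 3Q = 124 + Q → Q* = 11, P* = 135.
At the floor P = 142, quantity demanded = (168 − 142)/3 = 8.6667.
Sellers' marginal cost at Q' = 8.6667: 124 + 1·8.6667 = 132.6667.
ΔQ = 11 − 8.6667 = 2.3333; wedge = 142 − 132.6667 = 9.3333.
Deadweight loss = ½ × 2.3333 × 9.3333 = $10.89.

$10.89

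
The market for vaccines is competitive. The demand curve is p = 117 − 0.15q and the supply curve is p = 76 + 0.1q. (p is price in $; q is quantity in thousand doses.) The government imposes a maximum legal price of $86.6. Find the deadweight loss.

Competitive equilibrium: 117 − 0.15q = 76 + 0.1q → q* = 164, p* = 92.4.
At the ceiling p = 86.6, quantity supplied = (86.6 − 76)/0.1 = 106.
Willingness to pay at q' = 106: 117 − 0.15·106 = 101.1.
Δq = 164 − 106 = 58; wedge = 101.1 − 86.6 = 14.5.
DWL = ½ × 58 × 14.5 = $420.50 thousand.

$420.50 thousand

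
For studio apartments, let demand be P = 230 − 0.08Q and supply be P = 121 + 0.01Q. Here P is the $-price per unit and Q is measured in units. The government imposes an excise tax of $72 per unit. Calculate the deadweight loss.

Competitive equilibrium: 230 − 0.08Q = 121 + 0.01Q → Q* = 1211.1111, P* = 133.1111.
With the tax, the buyer price exceeds the seller price by 72: (230 − 0.08Q) − (121 + 0.01Q) = 72 → Q' = 411.1111.
ΔQ = 1211.1111 − 411.1111 = 800; the wedge equals the tax, 72.
The triangle = ½ × 800 × 72 = $28800.

$28800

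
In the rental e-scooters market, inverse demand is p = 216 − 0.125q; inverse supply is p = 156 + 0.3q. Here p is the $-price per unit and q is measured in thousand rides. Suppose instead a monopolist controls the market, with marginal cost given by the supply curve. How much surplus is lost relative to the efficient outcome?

Competitive equilibrium: 216 − 0.125q = 156 + 0.3q → q* = 141.17647, p* = 198.35294.
Marginal revenue: MR = 216 − 0.25q. Set MR = MC: 216 − 0.25q = 156 + 0.3q → q_m = 109.09091.
Price p_m = 216 − 0.125·109.09091 = 202.36364; MC(q_m) = 156 + 0.3·109.09091 = 188.72727.
Competitive q* = 141.17647, so Δq = 32.08556; wedge = 202.36364 − 188.72727 = 13.63637.
DWL = ½ × 32.08556 × 13.63637 = $218.77 thousand.

$218.77 thousand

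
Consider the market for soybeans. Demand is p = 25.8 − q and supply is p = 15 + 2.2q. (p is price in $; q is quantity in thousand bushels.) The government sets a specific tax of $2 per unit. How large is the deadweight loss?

Competitive equilibrium: 25.8 − q = 15 + 2.2q → q* = 3.375, p* = 22.425.
With the tax, the buyer price exceeds the seller price by 2: (25.8 − q) − (15 + 2.2q) = 2 → q' = 2.75.
Δq = 3.375 − 2.75 = 0.625; the wedge equals the tax, 2.
DWL = ½ × 0.625 × 2 = $0.625 thousand.

$0.625 thousand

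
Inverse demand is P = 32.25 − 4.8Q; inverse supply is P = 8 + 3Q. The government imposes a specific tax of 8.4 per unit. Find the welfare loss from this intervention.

Competitive equilibrium: 32.25 − 4.8Q = 8 + 3Q → Q* = 3.109, P* = 17.3269.
With the tax, the buyer price exceeds the seller price by 8.4: (32.25 − 4.8Q) − (8 + 3Q) = 8.4 → Q' = 2.0321.
ΔQ = 3.109 − 2.0321 = 1.0769; the wedge equals the tax, 8.4.
DWL = ½ × 1.0769 × 8.4 = 4.52.

4.52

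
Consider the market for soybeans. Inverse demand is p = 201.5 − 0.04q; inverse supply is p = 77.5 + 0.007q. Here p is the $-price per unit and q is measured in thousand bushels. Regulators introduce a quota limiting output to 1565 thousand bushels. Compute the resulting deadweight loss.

$27071.26 thousand

Competitive equilibrium: 201.5 − 0.04q = 77.5 + 0.007q → q* = 2638.2979, p* = 95.9681.
At q = 1565: demand price = 201.5 − 0.04·1565 = 138.9; supply price = 77.5 + 0.007·1565 = 88.455.
Δq = 2638.2979 − 1565 = 1073.2979; wedge = 138.9 − 88.455 = 50.445.
DWL = ½ × 1073.2979 × 50.445 = $27071.26 thousand.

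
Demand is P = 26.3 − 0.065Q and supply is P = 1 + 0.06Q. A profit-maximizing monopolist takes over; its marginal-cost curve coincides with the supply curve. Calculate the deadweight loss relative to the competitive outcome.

Competitive equilibrium: 26.3 − 0.065Q = 1 + 0.06Q → Q* = 202.4, P* = 13.144.
Marginal revenue: MR = 26.3 − 0.13Q. Set MR = MC: 26.3 − 0.13Q = 1 + 0.06Q → Q_m = 133.1579.
Price P_m = 26.3 − 0.065·133.1579 = 17.6447; MC(Q_m) = 1 + 0.06·133.1579 = 8.9895.
Competitive Q* = 202.4, so ΔQ = 69.2421; wedge = 17.6447 − 8.9895 = 8.6552.
The triangle = ½ × 69.2421 × 8.6552 = 299.65.

299.65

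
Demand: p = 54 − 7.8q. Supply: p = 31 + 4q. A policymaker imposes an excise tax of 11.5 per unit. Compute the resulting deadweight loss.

Competitive equilibrium: 54 − 7.8q = 31 + 4q → q* = 1.9492, p* = 38.7966.
With the tax, the buyer price exceeds the seller price by 11.5: (54 − 7.8q) − (31 + 4q) = 11.5 → q' = 0.9746.
Δq = 1.9492 − 0.9746 = 0.9746; the wedge equals the tax, 11.5.
Welfare loss = ½ × 0.9746 × 11.5 = 5.60.

5.60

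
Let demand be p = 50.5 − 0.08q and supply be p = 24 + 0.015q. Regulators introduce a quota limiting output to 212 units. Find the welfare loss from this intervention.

Competitive equilibrium: 50.5 − 0.08q = 24 + 0.015q → q* = 278.9474, p* = 28.1842.
At q = 212: demand price = 50.5 − 0.08·212 = 33.54; supply price = 24 + 0.015·212 = 27.18.
Δq = 278.9474 − 212 = 66.9474; wedge = 33.54 − 27.18 = 6.36.
The triangle = ½ × 66.9474 × 6.36 = 212.89.

212.89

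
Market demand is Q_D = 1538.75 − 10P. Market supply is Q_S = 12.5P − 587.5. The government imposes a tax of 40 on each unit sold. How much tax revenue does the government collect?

In inverse form: demand P = 153.875 − 0.1Q, supply P = 47 + 0.08Q.
Competitive equilibrium: 153.875 − 0.1Q = 47 + 0.08Q → Q* = 593.75, P* = 94.5.
With the tax, the buyer price exceeds the seller price by 40: (153.875 − 0.1Q) − (47 + 0.08Q) = 40 → Q' = 371.5278.
Tax revenue = 40 × 371.5278 = 14861.11.

14861.11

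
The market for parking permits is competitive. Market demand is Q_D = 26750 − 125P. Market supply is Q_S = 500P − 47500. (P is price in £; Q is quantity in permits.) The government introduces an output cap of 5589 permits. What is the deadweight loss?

£199143.605

In inverse form: demand P = 214 − 0.008Q, supply P = 95 + 0.002Q.
Competitive equilibrium: 214 − 0.008Q = 95 + 0.002Q → Q* = 11900, P* = 118.8.
At Q = 5589: demand price = 214 − 0.008·5589 = 169.288; supply price = 95 + 0.002·5589 = 106.178.
ΔQ = 11900 − 5589 = 6311; wedge = 169.288 − 106.178 = 63.11.
Deadweight loss = ½ × 6311 × 63.11 = £199143.605.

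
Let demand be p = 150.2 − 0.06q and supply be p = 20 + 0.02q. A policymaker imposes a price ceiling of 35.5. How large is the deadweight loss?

Competitive equilibrium: 150.2 − 0.06q = 20 + 0.02q → q* = 1627.5, p* = 52.55.
At the ceiling p = 35.5, quantity supplied = (35.5 − 20)/0.02 = 775.
Willingness to pay at q' = 775: 150.2 − 0.06·775 = 103.7.
Δq = 1627.5 − 775 = 852.5; wedge = 103.7 − 35.5 = 68.2.
The triangle = ½ × 852.5 × 68.2 = 29070.25.

29070.25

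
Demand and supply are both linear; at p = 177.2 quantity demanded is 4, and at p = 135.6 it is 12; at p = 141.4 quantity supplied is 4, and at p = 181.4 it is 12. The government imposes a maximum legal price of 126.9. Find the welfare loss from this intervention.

209.54

Demand slope = (135.6 − 177.2)/(12 − 4) = −5.2, so p = 198 − 5.2q.
Supply slope = (181.4 − 141.4)/(12 − 4) = 5, so p = 121.4 + 5q.
Competitive equilibrium: 198 − 5.2q = 121.4 + 5q → q* = 7.5098, p* = 158.949.
At the ceiling p = 126.9, quantity supplied = (126.9 − 121.4)/5 = 1.1.
Willingness to pay at q' = 1.1: 198 − 5.2·1.1 = 192.28.
Δq = 7.5098 − 1.1 = 6.4098; wedge = 192.28 − 126.9 = 65.38.
DWL = ½ × 6.4098 × 65.38 = 209.54.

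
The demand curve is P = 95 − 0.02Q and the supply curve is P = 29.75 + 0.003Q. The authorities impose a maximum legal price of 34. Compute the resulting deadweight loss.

Competitive equilibrium: 95 − 0.02Q = 29.75 + 0.003Q → Q* = 2836.95652, P* = 38.26087.
At the ceiling P = 34, quantity supplied = (34 − 29.75)/0.003 = 1416.66667.
Willingness to pay at Q' = 1416.66667: 95 − 0.02·1416.66667 = 66.66667.
ΔQ = 2836.95652 − 1416.66667 = 1420.28985; wedge = 66.66667 − 34 = 32.66667.
The triangle = ½ × 1420.28985 × 32.66667 = 23198.07.

23198.07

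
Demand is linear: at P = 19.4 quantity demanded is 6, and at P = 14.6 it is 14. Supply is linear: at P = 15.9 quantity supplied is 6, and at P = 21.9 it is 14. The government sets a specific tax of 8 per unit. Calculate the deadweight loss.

23.70

Demand slope = (14.6 − 19.4)/(14 − 6) = −0.6, so P = 23 − 0.6Q.
Supply slope = (21.9 − 15.9)/(14 − 6) = 0.75, so P = 11.4 + 0.75Q.
Competitive equilibrium: 23 − 0.6Q = 11.4 + 0.75Q → Q* = 8.5926, P* = 17.8444.
With the tax, the buyer price exceeds the seller price by 8: (23 − 0.6Q) − (11.4 + 0.75Q) = 8 → Q' = 2.6667.
ΔQ = 8.5926 − 2.6667 = 5.9259; the wedge equals the tax, 8.
The triangle = ½ × 5.9259 × 8 = 23.70.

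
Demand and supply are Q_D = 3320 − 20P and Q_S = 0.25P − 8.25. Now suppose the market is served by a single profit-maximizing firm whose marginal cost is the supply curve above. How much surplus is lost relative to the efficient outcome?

0.32

In inverse form: demand P = 166 − 0.05Q, supply P = 33 + 4Q.
Competitive equilibrium: 166 − 0.05Q = 33 + 4Q → Q* = 32.8395, P* = 164.358.
Marginal revenue: MR = 166 − 0.1Q. Set MR = MC: 166 − 0.1Q = 33 + 4Q → Q_m = 32.439.
Price P_m = 166 − 0.05·32.439 = 164.3781; MC(Q_m) = 33 + 4·32.439 = 162.756.
Competitive Q* = 32.8395, so ΔQ = 0.4005; wedge = 164.3781 − 162.756 = 1.6221.
DWL = ½ × 0.4005 × 1.6221 = 0.32.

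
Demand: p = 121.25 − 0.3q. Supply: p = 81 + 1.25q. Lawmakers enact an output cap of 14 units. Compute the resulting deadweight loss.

111

Competitive equilibrium: 121.25 − 0.3q = 81 + 1.25q → q* = 25.9677, p* = 113.4597.
At q = 14: demand price = 121.25 − 0.3·14 = 117.05; supply price = 81 + 1.25·14 = 98.5.
Δq = 25.9677 − 14 = 11.9677; wedge = 117.05 − 98.5 = 18.55.
Welfare loss = ½ × 11.9677 × 18.55 = 111.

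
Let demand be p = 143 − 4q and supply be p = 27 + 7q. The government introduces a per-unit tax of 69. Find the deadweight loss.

216.41

Competitive equilibrium: 143 − 4q = 27 + 7q → q* = 10.5455, p* = 100.8182.
With the tax, the buyer price exceeds the seller price by 69: (143 − 4q) − (27 + 7q) = 69 → q' = 4.2727.
Δq = 10.5455 − 4.2727 = 6.2728; the wedge equals the tax, 69.
Deadweight loss = ½ × 6.2728 × 69 = 216.41.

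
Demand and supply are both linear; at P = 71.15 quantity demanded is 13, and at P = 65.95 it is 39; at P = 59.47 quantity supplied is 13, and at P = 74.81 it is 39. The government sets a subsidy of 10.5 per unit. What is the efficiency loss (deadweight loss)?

69.78

Demand slope = (65.95 − 71.15)/(39 − 13) = −0.2, so P = 73.75 − 0.2Q.
Supply slope = (74.81 − 59.47)/(39 − 13) = 0.59, so P = 51.8 + 0.59Q.
Competitive equilibrium: 73.75 − 0.2Q = 51.8 + 0.59Q → Q* = 27.7848, P* = 68.193.
The subsidy lowers effective supply by 10.5: P = 41.3 + 0.59Q.
New quantity: 73.75 − 0.2Q = 41.3 + 0.59Q → Q' = 41.0759.
Overproduction ΔQ = 41.0759 − 27.7848 = 13.2911; wedge = subsidy = 10.5.
Welfare loss = ½ × 13.2911 × 10.5 = 69.78.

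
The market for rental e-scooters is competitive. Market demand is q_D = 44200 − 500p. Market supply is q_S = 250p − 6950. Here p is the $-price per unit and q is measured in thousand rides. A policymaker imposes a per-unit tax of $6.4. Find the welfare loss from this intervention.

$3413.33 thousand

In inverse form: demand p = 88.4 − 0.002q, supply p = 27.8 + 0.004q.
Competitive equilibrium: 88.4 − 0.002q = 27.8 + 0.004q → q* = 10100, p* = 68.2.
With the tax, the buyer price exceeds the seller price by 6.4: (88.4 − 0.002q) − (27.8 + 0.004q) = 6.4 → q' = 9033.3333.
Δq = 10100 − 9033.3333 = 1066.6667; the wedge equals the tax, 6.4.
The triangle = ½ × 1066.6667 × 6.4 = $3413.33 thousand.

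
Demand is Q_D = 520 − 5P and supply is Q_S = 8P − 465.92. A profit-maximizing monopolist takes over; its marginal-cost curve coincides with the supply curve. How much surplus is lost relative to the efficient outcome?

In inverse form: demand P = 104 − 0.2Q, supply P = 58.24 + 0.125Q.
Competitive equilibrium: 104 − 0.2Q = 58.24 + 0.125Q → Q* = 140.8, P* = 75.84.
Marginal revenue: MR = 104 − 0.4Q. Set MR = MC: 104 − 0.4Q = 58.24 + 0.125Q → Q_m = 87.1619.
Price P_m = 104 − 0.2·87.1619 = 86.5676; MC(Q_m) = 58.24 + 0.125·87.1619 = 69.1352.
Competitive Q* = 140.8, so ΔQ = 53.6381; wedge = 86.5676 − 69.1352 = 17.4324.
DWL = ½ × 53.6381 × 17.4324 = 467.52.

467.52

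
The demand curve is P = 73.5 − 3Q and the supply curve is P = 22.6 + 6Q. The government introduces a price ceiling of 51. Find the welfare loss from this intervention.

Competitive equilibrium: 73.5 − 3Q = 22.6 + 6Q → Q* = 5.6556, P* = 56.5333.
At the ceiling P = 51, quantity supplied = (51 − 22.6)/6 = 4.7333.
Willingness to pay at Q' = 4.7333: 73.5 − 3·4.7333 = 59.3001.
ΔQ = 5.6556 − 4.7333 = 0.9223; wedge = 59.3001 − 51 = 8.3001.
Welfare loss = ½ × 0.9223 × 8.3001 = 3.83.

3.83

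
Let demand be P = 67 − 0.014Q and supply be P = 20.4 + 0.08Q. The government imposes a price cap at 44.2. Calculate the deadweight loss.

Competitive equilibrium: 67 − 0.014Q = 20.4 + 0.08Q → Q* = 495.7447, P* = 60.0596.
At the ceiling P = 44.2, quantity supplied = (44.2 − 20.4)/0.08 = 297.5.
Willingness to pay at Q' = 297.5: 67 − 0.014·297.5 = 62.835.
ΔQ = 495.7447 − 297.5 = 198.2447; wedge = 62.835 − 44.2 = 18.635.
Welfare loss = ½ × 198.2447 × 18.635 = 1847.14.

1847.14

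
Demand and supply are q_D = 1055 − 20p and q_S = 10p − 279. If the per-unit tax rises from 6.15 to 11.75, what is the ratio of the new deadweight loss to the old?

3.650

In inverse form: demand p = 52.75 − 0.05q, supply p = 27.9 + 0.1q.
Competitive equilibrium: 52.75 − 0.05q = 27.9 + 0.1q → q* = 165.6667, p* = 44.4667.
For a per-unit tax t: Δq = t/0.15, so DWL = ½·t·(t/0.15) = t²/0.3.
At t = 6.15: DWL = 126.075. At t = 11.75: DWL = 460.208.
Ratio = (11.75/6.15)² = 3.650.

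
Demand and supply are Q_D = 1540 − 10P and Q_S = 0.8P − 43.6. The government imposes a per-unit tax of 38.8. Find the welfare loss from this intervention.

557.57

In inverse form: demand P = 154 − 0.1Q, supply P = 54.5 + 1.25Q.
Competitive equilibrium: 154 − 0.1Q = 54.5 + 1.25Q → Q* = 73.7037, P* = 146.6296.
With the tax, the buyer price exceeds the seller price by 38.8: (154 − 0.1Q) − (54.5 + 1.25Q) = 38.8 → Q' = 44.963.
ΔQ = 73.7037 − 44.963 = 28.7407; the wedge equals the tax, 38.8.
The triangle = ½ × 28.7407 × 38.8 = 557.57.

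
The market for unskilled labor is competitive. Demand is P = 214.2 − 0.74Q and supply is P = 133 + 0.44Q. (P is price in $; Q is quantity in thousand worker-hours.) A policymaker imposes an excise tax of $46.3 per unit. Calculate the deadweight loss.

Competitive equilibrium: 214.2 − 0.74Q = 133 + 0.44Q → Q* = 68.8136, P* = 163.278.
With the tax, the buyer price exceeds the seller price by 46.3: (214.2 − 0.74Q) − (133 + 0.44Q) = 46.3 → Q' = 29.5763.
ΔQ = 68.8136 − 29.5763 = 39.2373; the wedge equals the tax, 46.3.
DWL = ½ × 39.2373 × 46.3 = $908.34 thousand.

$908.34 thousand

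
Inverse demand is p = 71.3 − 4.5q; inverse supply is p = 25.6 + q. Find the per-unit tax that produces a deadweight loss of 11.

11

Competitive equilibrium: 71.3 − 4.5q = 25.6 + q → q* = 8.3091, p* = 33.9091.
A tax t gives Δq = t/5.5 and wedge t, so DWL = t²/11.
t²/11 = 11 → t² = 121 → t = 11.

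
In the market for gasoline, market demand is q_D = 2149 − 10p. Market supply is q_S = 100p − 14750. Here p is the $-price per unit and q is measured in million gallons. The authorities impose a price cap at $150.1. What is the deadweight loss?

$6842.91 million

In inverse form: demand p = 214.9 − 0.1q, supply p = 147.5 + 0.01q.
Competitive equilibrium: 214.9 − 0.1q = 147.5 + 0.01q → q* = 612.7273, p* = 153.6273.
At the ceiling p = 150.1, quantity supplied = (150.1 − 147.5)/0.01 = 260.
Willingness to pay at q' = 260: 214.9 − 0.1·260 = 188.9.
Δq = 612.7273 − 260 = 352.7273; wedge = 188.9 − 150.1 = 38.8.
The triangle = ½ × 352.7273 × 38.8 = $6842.91 million.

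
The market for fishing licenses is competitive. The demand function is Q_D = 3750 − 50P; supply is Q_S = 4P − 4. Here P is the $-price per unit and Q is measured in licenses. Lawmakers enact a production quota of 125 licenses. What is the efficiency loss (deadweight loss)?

In inverse form: demand P = 75 − 0.02Q, supply P = 1 + 0.25Q.
Competitive equilibrium: 75 − 0.02Q = 1 + 0.25Q → Q* = 274.0741, P* = 69.5185.
At Q = 125: demand price = 75 − 0.02·125 = 72.5; supply price = 1 + 0.25·125 = 32.25.
ΔQ = 274.0741 − 125 = 149.0741; wedge = 72.5 − 32.25 = 40.25.
Deadweight loss = ½ × 149.0741 × 40.25 = $3000.12.

$3000.12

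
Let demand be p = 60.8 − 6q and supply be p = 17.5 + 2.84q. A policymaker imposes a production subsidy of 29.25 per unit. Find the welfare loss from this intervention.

Competitive equilibrium: 60.8 − 6q = 17.5 + 2.84q → q* = 4.8982, p* = 31.4109.
The subsidy lowers effective supply by 29.25: p = 2.84q − 11.75.
New quantity: 60.8 − 6q = 2.84q − 11.75 → q' = 8.207.
Overproduction Δq = 8.207 − 4.8982 = 3.3088; wedge = subsidy = 29.25.
Welfare loss = ½ × 3.3088 × 29.25 = 48.39.

48.39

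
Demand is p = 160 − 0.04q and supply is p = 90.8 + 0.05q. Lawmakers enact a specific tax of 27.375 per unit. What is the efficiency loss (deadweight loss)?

4163.28

Competitive equilibrium: 160 − 0.04q = 90.8 + 0.05q → q* = 768.8889, p* = 129.2444.
With the tax, the buyer price exceeds the seller price by 27.375: (160 − 0.04q) − (90.8 + 0.05q) = 27.375 → q' = 464.7222.
Δq = 768.8889 − 464.7222 = 304.1667; the wedge equals the tax, 27.375.
Welfare loss = ½ × 304.1667 × 27.375 = 4163.28.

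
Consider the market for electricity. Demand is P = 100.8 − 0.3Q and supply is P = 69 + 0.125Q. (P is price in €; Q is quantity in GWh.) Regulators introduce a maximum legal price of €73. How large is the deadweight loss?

Competitive equilibrium: 100.8 − 0.3Q = 69 + 0.125Q → Q* = 74.8235, P* = 78.3529.
At the ceiling P = 73, quantity supplied = (73 − 69)/0.125 = 32.
Willingness to pay at Q' = 32: 100.8 − 0.3·32 = 91.2.
ΔQ = 74.8235 − 32 = 42.8235; wedge = 91.2 − 73 = 18.2.
The triangle = ½ × 42.8235 × 18.2 = €389.69.

€389.69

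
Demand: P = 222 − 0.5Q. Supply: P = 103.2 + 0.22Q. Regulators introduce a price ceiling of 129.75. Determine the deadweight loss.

707.08

Competitive equilibrium: 222 − 0.5Q = 103.2 + 0.22Q → Q* = 165, P* = 139.5.
At the ceiling P = 129.75, quantity supplied = (129.75 − 103.2)/0.22 = 120.6818.
Willingness to pay at Q' = 120.6818: 222 − 0.5·120.6818 = 161.6591.
ΔQ = 165 − 120.6818 = 44.3182; wedge = 161.6591 − 129.75 = 31.9091.
Welfare loss = ½ × 44.3182 × 31.9091 = 707.08.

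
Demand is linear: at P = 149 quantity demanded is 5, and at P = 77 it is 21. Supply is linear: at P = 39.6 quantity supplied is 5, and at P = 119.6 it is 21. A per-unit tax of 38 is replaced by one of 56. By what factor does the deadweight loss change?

2.172

Demand slope = (77 − 149)/(21 − 5) = −4.5, so P = 171.5 − 4.5Q.
Supply slope = (119.6 − 39.6)/(21 − 5) = 5, so P = 14.6 + 5Q.
Competitive equilibrium: 171.5 − 4.5Q = 14.6 + 5Q → Q* = 16.5158, P* = 97.1789.
For a per-unit tax t: ΔQ = t/9.5, so DWL = ½·t·(t/9.5) = t²/19.
At t = 38: DWL = 76. At t = 56: DWL = 165.053.
Ratio = (56/38)² = 2.172.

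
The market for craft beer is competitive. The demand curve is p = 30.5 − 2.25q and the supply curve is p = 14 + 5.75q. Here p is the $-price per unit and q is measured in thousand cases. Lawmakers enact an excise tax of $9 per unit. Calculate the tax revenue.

Competitive equilibrium: 30.5 − 2.25q = 14 + 5.75q → q* = 2.0625, p* = 25.8594.
With the tax, the buyer price exceeds the seller price by 9: (30.5 − 2.25q) − (14 + 5.75q) = 9 → q' = 0.9375.
Tax revenue = 9 × 0.9375 = $8.44 thousand.

$8.44 thousand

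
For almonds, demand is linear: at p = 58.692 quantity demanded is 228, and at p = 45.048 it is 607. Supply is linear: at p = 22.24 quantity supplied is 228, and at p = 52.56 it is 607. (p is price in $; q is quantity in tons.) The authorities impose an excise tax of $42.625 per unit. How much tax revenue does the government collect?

$7450.19

Demand slope = (45.048 − 58.692)/(607 − 228) = −0.036, so p = 66.9 − 0.036q.
Supply slope = (52.56 − 22.24)/(607 − 228) = 0.08, so p = 4 + 0.08q.
Competitive equilibrium: 66.9 − 0.036q = 4 + 0.08q → q* = 542.2414, p* = 47.3793.
With the tax, the buyer price exceeds the seller price by 42.625: (66.9 − 0.036q) − (4 + 0.08q) = 42.625 → q' = 174.7845.
Tax revenue = 42.625 × 174.7845 = $7450.19.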